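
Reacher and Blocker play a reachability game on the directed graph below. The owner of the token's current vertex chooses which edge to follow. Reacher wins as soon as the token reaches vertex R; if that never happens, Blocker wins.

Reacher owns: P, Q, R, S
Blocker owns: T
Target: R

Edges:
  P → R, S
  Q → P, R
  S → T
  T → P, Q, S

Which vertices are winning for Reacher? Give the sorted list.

P, Q, R

A0 = {R}
A1: add {P, Q} — P (Reacher) has P→R; Q (Reacher) has Q→R.
A2 = A1; e.g. S (Reacher) has no edge into A1. Fixed point.
Reacher's winning region = {P, Q, R}.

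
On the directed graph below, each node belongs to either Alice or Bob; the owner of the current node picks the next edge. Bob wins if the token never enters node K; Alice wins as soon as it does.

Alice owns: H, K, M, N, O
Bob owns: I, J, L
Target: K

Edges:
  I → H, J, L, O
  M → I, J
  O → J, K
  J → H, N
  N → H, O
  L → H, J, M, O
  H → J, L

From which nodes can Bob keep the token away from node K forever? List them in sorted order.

H, I, J, L, M

A0 = {K}
A1: add {O} — O (Alice) has O→K.
A2: add {N} — N (Alice) has N→O.
A3 = A2; e.g. H (Alice) has no edge into A2. Fixed point.
Alice's attractor = {K, N, O}; Bob avoids the target exactly from the complement.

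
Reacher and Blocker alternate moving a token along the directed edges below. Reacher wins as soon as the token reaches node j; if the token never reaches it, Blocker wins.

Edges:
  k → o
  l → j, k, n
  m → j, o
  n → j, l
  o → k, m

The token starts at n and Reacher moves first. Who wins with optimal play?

Track states (vertex, player-to-move).
A0 = {(j,Reacher), (j,Blocker)}
A1: add {(l,Reacher), (m,Reacher), (n,Reacher)}.
(n,Reacher) ∈ A1 ⇒ Reacher forces the target.

Reacher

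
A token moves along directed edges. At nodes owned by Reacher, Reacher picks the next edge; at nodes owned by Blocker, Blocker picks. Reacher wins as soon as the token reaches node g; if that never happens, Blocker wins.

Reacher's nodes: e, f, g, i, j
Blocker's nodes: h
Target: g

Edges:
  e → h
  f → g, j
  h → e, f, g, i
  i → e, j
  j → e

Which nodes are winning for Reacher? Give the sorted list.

f, g

A0 = {g}
A1: add {f} — f (Reacher) has f→g.
A2 = A1; e.g. e (Reacher) has no edge into A1. Fixed point.
Reacher's winning region = {f, g}.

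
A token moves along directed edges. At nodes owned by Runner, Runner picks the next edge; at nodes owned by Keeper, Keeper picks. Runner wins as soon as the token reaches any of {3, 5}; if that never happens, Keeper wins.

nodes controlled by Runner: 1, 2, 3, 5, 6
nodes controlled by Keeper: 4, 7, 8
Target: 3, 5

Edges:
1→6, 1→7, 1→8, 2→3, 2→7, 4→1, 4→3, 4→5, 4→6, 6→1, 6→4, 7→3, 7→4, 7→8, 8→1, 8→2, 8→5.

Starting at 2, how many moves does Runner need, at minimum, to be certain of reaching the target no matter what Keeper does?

1

A0 = {3, 5}
A1: add {2} — 2 (Runner) has 2→3.
A2 = A1; e.g. 1 (Runner) has no edge into A1. Fixed point.
2 enters the attractor at level 1, so Runner can force the target in 1 move from there.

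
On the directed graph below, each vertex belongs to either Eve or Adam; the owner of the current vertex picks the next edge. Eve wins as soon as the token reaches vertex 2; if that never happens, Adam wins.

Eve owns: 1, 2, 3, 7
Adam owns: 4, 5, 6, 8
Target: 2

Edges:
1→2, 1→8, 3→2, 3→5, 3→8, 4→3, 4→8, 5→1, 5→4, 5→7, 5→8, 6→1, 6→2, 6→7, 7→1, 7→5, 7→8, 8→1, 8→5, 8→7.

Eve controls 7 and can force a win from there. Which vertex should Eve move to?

A0 = {2}
A1: add {1, 3} — 1 (Eve) has 1→2; 3 (Eve) has 3→2.
A2: add {7} — 7 (Eve) has 7→1.
A3: add {6} — 6 (Adam): all of {1, 2, 7} already in.
A4 = A3; e.g. 4 (Adam) can still go to 8. Fixed point.
From 7, successor 1 is in the attractor (rank 1); the other successors 5, 8 are not.

1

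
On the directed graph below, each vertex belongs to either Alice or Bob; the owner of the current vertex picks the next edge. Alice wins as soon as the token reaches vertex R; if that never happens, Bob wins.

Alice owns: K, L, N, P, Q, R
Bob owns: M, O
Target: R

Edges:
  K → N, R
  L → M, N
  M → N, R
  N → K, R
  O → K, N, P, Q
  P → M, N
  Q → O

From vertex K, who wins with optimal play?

A0 = {R}
A1: add {K, N} — K (Alice) has K→R; N (Alice) has N→R.
K ∈ A1, so Alice can force the target.

Alice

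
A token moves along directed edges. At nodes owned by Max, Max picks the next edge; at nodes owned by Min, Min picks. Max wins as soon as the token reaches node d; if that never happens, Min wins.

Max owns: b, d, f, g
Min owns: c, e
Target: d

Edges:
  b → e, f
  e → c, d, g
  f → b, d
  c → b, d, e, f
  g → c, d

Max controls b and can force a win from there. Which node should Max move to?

A0 = {d}
A1: add {f, g} — f (Max) has f→d; g (Max) has g→d.
A2: add {b} — b (Max) has b→f.
A3 = A2; e.g. c (Min) can still go to e. Fixed point.
From b, successor f is in the attractor (rank 1); the other successor e is not.

f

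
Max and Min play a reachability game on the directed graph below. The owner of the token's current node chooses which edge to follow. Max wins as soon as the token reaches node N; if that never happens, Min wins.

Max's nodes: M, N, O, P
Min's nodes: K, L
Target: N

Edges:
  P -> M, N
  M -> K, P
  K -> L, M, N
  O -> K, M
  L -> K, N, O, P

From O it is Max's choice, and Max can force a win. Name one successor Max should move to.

A0 = {N}
A1: add {P} — P (Max) has P→N.
A2: add {M} — M (Max) has M→P.
A3: add {O} — O (Max) has O→M.
A4 = A3; e.g. K (Min) can still go to L. Fixed point.
From O, successor M is in the attractor (rank 2); the other successor K is not.

M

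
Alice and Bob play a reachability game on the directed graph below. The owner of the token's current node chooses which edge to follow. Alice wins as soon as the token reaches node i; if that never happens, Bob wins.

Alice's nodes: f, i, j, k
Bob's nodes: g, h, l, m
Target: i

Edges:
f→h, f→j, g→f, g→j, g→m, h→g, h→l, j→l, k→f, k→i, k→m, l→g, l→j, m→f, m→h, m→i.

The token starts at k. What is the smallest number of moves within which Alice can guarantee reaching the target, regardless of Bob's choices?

A0 = {i}
A1: add {k} — k (Alice) has k→i.
A2 = A1; e.g. f (Alice) has no edge into A1. Fixed point.
k enters the attractor at level 1, so Alice can force the target in 1 move from there.

1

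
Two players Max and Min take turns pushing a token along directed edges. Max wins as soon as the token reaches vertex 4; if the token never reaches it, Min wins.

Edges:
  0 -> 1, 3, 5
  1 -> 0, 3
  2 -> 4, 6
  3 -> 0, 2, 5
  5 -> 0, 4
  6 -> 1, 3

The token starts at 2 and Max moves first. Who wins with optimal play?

Max

Track states (vertex, player-to-move).
A0 = {(4,Max), (4,Min)}
A1: add {(2,Max), (5,Max)}.
(2,Max) ∈ A1 ⇒ Max forces the target.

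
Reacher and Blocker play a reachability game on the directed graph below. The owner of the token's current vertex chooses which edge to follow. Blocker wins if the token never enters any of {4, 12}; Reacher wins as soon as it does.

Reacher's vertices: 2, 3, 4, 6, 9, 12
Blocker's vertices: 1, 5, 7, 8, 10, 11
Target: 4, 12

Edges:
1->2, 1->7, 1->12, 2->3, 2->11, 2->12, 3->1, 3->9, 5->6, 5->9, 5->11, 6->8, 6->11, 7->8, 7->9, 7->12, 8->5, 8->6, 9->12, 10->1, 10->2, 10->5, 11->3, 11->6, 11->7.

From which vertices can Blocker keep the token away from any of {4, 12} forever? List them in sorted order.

1, 5, 6, 7, 8, 10, 11

A0 = {4, 12}
A1: add {2, 9} — 2 (Reacher) has 2→12; 9 (Reacher) has 9→12.
A2: add {3} — 3 (Reacher) has 3→9.
A3 = A2; e.g. 1 (Blocker) can still go to 7. Fixed point.
Reacher's attractor = {2, 3, 4, 9, 12}; Blocker avoids the target exactly from the complement.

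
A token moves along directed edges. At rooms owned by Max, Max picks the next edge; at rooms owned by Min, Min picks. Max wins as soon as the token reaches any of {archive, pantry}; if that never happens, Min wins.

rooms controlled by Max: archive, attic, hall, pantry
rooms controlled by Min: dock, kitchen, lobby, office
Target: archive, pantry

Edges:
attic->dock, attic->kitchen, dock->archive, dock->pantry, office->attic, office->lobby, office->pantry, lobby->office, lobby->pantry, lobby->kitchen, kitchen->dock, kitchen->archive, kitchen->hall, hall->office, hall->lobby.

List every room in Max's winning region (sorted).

A0 = {archive, pantry}
A1: add {dock} — dock (Min): all of {archive, pantry} already in.
A2: add {attic} — attic (Max) has attic→dock.
A3 = A2; e.g. office (Min) can still go to lobby. Fixed point.
Max's winning region = {archive, attic, dock, pantry}.

archive, attic, dock, pantry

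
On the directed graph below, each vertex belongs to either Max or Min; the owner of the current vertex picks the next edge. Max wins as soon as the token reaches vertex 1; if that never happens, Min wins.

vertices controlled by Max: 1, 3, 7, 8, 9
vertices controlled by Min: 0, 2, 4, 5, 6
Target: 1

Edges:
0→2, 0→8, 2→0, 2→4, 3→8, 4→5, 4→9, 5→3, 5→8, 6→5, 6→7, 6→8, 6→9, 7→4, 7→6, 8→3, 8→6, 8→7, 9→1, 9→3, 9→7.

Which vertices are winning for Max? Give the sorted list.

1, 9

A0 = {1}
A1: add {9} — 9 (Max) has 9→1.
A2 = A1; e.g. 0 (Min) can still go to 2. Fixed point.
Max's winning region = {1, 9}.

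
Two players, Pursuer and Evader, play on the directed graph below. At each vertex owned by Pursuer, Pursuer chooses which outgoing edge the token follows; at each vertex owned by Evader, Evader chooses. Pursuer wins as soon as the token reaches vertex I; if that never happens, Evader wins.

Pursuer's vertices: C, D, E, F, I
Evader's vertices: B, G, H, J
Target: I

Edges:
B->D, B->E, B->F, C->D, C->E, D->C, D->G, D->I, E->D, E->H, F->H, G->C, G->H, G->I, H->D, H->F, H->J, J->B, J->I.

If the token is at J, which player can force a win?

Evader

A0 = {I}
A1: add {D} — D (Pursuer) has D→I.
A2: add {C, E} — C (Pursuer) has C→D; E (Pursuer) has E→D.
A3 = A2; e.g. B (Evader) can still go to F. Fixed point.
J never enters the attractor, so Evader can avoid the target forever.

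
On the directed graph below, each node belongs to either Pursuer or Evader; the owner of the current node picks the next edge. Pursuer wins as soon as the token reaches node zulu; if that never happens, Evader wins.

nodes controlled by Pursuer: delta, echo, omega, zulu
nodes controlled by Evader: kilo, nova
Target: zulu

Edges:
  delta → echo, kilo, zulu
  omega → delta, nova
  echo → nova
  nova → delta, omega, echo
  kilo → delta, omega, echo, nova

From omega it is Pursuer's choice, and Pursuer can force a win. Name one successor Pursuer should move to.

A0 = {zulu}
A1: add {delta} — delta (Pursuer) has delta→zulu.
A2: add {omega} — omega (Pursuer) has omega→delta.
A3 = A2; e.g. echo (Pursuer) has no edge into A2. Fixed point.
From omega, successor delta is in the attractor (rank 1); the other successor nova is not.

delta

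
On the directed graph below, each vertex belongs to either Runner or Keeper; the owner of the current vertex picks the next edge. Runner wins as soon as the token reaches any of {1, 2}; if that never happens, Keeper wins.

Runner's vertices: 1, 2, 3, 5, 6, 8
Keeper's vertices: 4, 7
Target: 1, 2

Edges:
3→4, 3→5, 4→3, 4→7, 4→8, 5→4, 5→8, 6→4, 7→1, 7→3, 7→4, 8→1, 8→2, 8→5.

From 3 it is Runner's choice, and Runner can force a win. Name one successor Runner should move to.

A0 = {1, 2}
A1: add {8} — 8 (Runner) has 8→1.
A2: add {5} — 5 (Runner) has 5→8.
A3: add {3} — 3 (Runner) has 3→5.
A4 = A3; e.g. 4 (Keeper) can still go to 7. Fixed point.
From 3, successor 5 is in the attractor (rank 2); the other successor 4 is not.

5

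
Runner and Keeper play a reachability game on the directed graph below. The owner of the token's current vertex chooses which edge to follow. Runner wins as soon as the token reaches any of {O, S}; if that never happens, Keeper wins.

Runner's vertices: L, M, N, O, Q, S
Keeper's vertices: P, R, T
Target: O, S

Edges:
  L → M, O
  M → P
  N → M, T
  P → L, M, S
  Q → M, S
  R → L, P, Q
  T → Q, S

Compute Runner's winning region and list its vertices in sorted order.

A0 = {O, S}
A1: add {L, Q} — L (Runner) has L→O; Q (Runner) has Q→S.
A2: add {T} — T (Keeper): all of {Q, S} already in.
A3: add {N} — N (Runner) has N→T.
A4 = A3; e.g. M (Runner) has no edge into A3. Fixed point.
Runner's winning region = {L, N, O, Q, S, T}.

L, N, O, Q, S, T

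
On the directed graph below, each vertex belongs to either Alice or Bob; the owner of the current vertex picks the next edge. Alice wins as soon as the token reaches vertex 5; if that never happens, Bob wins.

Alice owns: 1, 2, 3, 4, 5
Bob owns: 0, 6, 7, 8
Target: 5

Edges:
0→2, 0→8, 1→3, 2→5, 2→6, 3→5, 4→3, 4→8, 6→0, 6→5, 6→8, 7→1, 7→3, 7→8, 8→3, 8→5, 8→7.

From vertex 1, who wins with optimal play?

Alice

A0 = {5}
A1: add {2, 3} — 2 (Alice) has 2→5; 3 (Alice) has 3→5.
A2: add {1, 4} — 1 (Alice) has 1→3; 4 (Alice) has 4→3.
A3 = A2; e.g. 0 (Bob) can still go to 8. Fixed point.
1 ∈ A2, so Alice can force the target.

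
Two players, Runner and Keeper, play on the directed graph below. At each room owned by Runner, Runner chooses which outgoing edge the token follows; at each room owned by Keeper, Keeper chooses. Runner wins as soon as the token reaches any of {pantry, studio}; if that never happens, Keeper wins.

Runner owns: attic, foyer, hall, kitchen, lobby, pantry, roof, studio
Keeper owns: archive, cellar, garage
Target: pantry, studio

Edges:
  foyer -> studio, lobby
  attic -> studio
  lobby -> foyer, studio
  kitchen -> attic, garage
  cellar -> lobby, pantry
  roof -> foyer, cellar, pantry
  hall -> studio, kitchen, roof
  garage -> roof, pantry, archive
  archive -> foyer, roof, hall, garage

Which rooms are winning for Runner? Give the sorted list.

attic, cellar, foyer, hall, kitchen, lobby, pantry, roof, studio

A0 = {pantry, studio}
A1: add {attic, foyer, hall, lobby, roof} — foyer (Runner) has foyer→studio; attic (Runner) has attic→studio; lobby (Runner) has lobby→studio; roof (Runner) has roof→pantry; hall (Runner) has hall→studio.
A2: add {cellar, kitchen} — kitchen (Runner) has kitchen→attic; cellar (Keeper): all of {lobby, pantry} already in.
A3 = A2; e.g. garage (Keeper) can still go to archive. Fixed point.
Runner's winning region = {attic, cellar, foyer, hall, kitchen, lobby, pantry, roof, studio}.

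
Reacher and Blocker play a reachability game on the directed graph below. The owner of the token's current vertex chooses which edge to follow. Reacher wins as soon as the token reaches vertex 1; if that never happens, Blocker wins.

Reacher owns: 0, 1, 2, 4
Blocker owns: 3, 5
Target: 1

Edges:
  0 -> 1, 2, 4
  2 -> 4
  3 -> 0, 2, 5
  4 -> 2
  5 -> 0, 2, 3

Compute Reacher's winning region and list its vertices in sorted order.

0, 1

A0 = {1}
A1: add {0} — 0 (Reacher) has 0→1.
A2 = A1; e.g. 2 (Reacher) has no edge into A1. Fixed point.
Reacher's winning region = {0, 1}.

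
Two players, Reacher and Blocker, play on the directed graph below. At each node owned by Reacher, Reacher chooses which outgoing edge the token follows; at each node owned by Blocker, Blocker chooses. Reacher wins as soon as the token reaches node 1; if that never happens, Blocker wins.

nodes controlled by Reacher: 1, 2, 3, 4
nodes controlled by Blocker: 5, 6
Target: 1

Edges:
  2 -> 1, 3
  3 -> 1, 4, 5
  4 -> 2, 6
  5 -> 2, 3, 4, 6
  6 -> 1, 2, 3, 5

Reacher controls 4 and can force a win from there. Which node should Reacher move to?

A0 = {1}
A1: add {2, 3} — 2 (Reacher) has 2→1; 3 (Reacher) has 3→1.
A2: add {4} — 4 (Reacher) has 4→2.
A3 = A2; e.g. 5 (Blocker) can still go to 6. Fixed point.
From 4, successor 2 is in the attractor (rank 1); the other successor 6 is not.

2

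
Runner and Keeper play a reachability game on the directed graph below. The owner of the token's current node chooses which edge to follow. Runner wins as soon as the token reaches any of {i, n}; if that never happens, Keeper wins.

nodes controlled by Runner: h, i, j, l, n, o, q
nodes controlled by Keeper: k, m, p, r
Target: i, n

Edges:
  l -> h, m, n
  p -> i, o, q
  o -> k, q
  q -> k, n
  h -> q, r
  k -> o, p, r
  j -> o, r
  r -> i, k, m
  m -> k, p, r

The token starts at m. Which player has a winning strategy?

Keeper

A0 = {i, n}
A1: add {l, q} — l (Runner) has l→n; q (Runner) has q→n.
A2: add {h, o} — h (Runner) has h→q; o (Runner) has o→q.
A3: add {j, p} — j (Runner) has j→o; p (Keeper): all of {i, o, q} already in.
A4 = A3; e.g. k (Keeper) can still go to r. Fixed point.
m never enters the attractor, so Keeper can avoid the target forever.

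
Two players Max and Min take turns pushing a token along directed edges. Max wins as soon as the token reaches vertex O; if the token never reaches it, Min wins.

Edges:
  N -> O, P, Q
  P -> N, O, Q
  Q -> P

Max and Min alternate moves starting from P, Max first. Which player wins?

Max

Track states (vertex, player-to-move).
A0 = {(O,Max), (O,Min)}
A1: add {(N,Max), (P,Max)}.
(P,Max) ∈ A1 ⇒ Max forces the target.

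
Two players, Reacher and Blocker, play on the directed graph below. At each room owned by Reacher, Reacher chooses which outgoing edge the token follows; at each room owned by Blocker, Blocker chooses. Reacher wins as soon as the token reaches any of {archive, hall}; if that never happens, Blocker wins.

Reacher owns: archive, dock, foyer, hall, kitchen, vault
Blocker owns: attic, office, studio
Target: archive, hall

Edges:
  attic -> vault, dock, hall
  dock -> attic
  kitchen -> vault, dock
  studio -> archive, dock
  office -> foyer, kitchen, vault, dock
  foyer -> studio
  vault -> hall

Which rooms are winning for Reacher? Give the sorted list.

archive, hall, kitchen, vault

A0 = {archive, hall}
A1: add {vault} — vault (Reacher) has vault→hall.
A2: add {kitchen} — kitchen (Reacher) has kitchen→vault.
A3 = A2; e.g. foyer (Reacher) has no edge into A2. Fixed point.
Reacher's winning region = {archive, hall, kitchen, vault}.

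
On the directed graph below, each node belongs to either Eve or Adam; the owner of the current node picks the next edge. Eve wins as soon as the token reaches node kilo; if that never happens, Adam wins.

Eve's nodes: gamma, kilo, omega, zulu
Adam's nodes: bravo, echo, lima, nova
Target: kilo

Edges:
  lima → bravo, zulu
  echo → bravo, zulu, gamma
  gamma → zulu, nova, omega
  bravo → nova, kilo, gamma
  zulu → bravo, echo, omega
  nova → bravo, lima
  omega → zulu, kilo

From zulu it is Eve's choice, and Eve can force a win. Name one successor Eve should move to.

A0 = {kilo}
A1: add {omega} — omega (Eve) has omega→kilo.
A2: add {gamma, zulu} — zulu (Eve) has zulu→omega; gamma (Eve) has gamma→omega.
A3 = A2; e.g. bravo (Adam) can still go to nova. Fixed point.
From zulu, successor omega is in the attractor (rank 1); the other successors bravo, echo are not.

omega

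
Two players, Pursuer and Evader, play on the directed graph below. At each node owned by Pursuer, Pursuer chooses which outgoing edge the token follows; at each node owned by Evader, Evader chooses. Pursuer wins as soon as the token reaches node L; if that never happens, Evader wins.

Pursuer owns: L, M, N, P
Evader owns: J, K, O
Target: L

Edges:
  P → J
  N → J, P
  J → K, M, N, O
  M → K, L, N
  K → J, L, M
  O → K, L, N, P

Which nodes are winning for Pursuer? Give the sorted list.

L, M

A0 = {L}
A1: add {M} — M (Pursuer) has M→L.
A2 = A1; e.g. J (Evader) can still go to K. Fixed point.
Pursuer's winning region = {L, M}.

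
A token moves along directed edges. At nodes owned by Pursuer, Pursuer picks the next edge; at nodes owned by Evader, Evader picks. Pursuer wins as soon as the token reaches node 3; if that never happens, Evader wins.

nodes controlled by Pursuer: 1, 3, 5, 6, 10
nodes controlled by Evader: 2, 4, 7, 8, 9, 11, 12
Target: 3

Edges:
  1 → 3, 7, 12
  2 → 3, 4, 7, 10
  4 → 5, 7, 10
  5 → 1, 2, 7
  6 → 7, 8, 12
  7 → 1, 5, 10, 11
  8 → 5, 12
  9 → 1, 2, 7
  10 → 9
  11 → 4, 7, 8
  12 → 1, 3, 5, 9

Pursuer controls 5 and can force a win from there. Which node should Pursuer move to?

1

A0 = {3}
A1: add {1} — 1 (Pursuer) has 1→3.
A2: add {5} — 5 (Pursuer) has 5→1.
A3 = A2; e.g. 2 (Evader) can still go to 4. Fixed point.
From 5, successor 1 is in the attractor (rank 1); the other successors 2, 7 are not.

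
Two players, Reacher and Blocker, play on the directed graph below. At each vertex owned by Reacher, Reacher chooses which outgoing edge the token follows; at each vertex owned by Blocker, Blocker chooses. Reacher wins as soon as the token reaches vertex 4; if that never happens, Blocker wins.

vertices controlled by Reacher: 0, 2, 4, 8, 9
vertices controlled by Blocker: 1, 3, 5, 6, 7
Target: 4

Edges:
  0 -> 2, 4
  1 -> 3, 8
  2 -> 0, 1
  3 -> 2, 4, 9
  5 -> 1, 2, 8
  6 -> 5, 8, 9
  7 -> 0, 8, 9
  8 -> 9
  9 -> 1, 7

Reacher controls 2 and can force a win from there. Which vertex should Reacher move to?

A0 = {4}
A1: add {0} — 0 (Reacher) has 0→4.
A2: add {2} — 2 (Reacher) has 2→0.
A3 = A2; e.g. 1 (Blocker) can still go to 3. Fixed point.
From 2, successor 0 is in the attractor (rank 1); the other successor 1 is not.

0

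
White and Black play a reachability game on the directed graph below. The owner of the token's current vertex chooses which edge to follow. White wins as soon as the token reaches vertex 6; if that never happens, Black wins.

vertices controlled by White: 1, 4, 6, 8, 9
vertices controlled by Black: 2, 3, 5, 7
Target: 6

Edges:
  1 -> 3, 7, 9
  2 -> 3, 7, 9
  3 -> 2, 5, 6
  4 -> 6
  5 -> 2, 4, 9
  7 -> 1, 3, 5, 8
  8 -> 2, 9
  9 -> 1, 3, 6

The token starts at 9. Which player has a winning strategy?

White

A0 = {6}
A1: add {4, 9} — 4 (White) has 4→6; 9 (White) has 9→6.
9 ∈ A1, so White can force the target.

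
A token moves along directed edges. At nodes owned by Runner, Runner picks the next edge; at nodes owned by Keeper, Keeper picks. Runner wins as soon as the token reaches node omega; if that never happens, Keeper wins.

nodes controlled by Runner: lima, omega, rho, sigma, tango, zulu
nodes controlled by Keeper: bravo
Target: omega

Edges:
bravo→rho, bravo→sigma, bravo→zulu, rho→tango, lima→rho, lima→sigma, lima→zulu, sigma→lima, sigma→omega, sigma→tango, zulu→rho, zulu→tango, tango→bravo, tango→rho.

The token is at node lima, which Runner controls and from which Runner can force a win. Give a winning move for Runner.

sigma

A0 = {omega}
A1: add {sigma} — sigma (Runner) has sigma→omega.
A2: add {lima} — lima (Runner) has lima→sigma.
A3 = A2; e.g. bravo (Keeper) can still go to rho. Fixed point.
From lima, successor sigma is in the attractor (rank 1); the other successors rho, zulu are not.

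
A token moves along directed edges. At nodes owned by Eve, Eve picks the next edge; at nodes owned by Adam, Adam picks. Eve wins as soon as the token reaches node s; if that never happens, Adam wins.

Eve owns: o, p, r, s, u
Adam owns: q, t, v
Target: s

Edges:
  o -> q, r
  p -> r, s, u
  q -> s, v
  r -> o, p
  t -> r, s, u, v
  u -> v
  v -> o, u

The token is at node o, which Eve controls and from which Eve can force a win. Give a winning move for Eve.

A0 = {s}
A1: add {p} — p (Eve) has p→s.
A2: add {r} — r (Eve) has r→p.
A3: add {o} — o (Eve) has o→r.
A4 = A3; e.g. q (Adam) can still go to v. Fixed point.
From o, successor r is in the attractor (rank 2); the other successor q is not.

r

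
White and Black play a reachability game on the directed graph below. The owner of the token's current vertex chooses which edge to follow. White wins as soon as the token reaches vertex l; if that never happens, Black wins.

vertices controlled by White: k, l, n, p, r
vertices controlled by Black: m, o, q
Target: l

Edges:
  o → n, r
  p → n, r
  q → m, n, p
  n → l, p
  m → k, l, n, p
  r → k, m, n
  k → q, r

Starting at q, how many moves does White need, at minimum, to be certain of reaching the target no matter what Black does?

5

A0 = {l}
A1: add {n} — n (White) has n→l.
A2: add {p, r} — p (White) has p→n; r (White) has r→n.
A3: add {k, o} — k (White) has k→r; o (Black): all of {n, r} already in.
A4: add {m} — m (Black): all of {k, l, n, p} already in.
A5: add {q} — q (Black): all of {m, n, p} already in.
A5 = all vertices. Fixed point.
q enters the attractor at level 5, so White can force the target in 5 moves from there.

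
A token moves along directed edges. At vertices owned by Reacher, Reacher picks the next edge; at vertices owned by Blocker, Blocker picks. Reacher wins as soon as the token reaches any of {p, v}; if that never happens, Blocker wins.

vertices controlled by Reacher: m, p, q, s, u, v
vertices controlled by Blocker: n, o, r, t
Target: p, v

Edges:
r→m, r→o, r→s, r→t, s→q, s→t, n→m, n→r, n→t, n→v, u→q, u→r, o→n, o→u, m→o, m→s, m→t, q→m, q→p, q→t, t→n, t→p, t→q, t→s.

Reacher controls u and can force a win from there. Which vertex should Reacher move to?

q

A0 = {p, v}
A1: add {q} — q (Reacher) has q→p.
A2: add {s, u} — s (Reacher) has s→q; u (Reacher) has u→q.
A3: add {m} — m (Reacher) has m→s.
A4 = A3; e.g. n (Blocker) can still go to r. Fixed point.
From u, successor q is in the attractor (rank 1); the other successor r is not.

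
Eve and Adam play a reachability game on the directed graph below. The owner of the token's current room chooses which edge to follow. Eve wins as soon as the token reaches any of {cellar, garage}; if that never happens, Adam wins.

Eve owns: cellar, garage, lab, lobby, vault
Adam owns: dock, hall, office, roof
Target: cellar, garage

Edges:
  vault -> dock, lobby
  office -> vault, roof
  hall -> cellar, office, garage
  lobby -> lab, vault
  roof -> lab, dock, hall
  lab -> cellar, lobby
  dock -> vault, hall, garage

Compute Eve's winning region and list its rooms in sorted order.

A0 = {cellar, garage}
A1: add {lab} — lab (Eve) has lab→cellar.
A2: add {lobby} — lobby (Eve) has lobby→lab.
A3: add {vault} — vault (Eve) has vault→lobby.
A4 = A3; e.g. dock (Adam) can still go to hall. Fixed point.
Eve's winning region = {cellar, garage, lab, lobby, vault}.

cellar, garage, lab, lobby, vault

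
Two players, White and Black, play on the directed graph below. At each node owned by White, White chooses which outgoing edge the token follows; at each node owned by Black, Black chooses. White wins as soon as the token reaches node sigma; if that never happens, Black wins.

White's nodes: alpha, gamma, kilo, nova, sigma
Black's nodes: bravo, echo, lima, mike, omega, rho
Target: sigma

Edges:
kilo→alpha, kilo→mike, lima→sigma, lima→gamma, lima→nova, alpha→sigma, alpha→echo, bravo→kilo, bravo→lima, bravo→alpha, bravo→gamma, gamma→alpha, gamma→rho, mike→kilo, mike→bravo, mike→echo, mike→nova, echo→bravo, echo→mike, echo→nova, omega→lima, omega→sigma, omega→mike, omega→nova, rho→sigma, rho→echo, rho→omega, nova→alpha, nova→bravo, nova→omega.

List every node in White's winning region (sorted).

A0 = {sigma}
A1: add {alpha} — alpha (White) has alpha→sigma.
A2: add {gamma, kilo, nova} — kilo (White) has kilo→alpha; gamma (White) has gamma→alpha; nova (White) has nova→alpha.
A3: add {lima} — lima (Black): all of {sigma, gamma, nova} already in.
A4: add {bravo} — bravo (Black): all of {kilo, lima, alpha, gamma} already in.
A5 = A4; e.g. mike (Black) can still go to echo. Fixed point.
White's winning region = {alpha, bravo, gamma, kilo, lima, nova, sigma}.

alpha, bravo, gamma, kilo, lima, nova, sigma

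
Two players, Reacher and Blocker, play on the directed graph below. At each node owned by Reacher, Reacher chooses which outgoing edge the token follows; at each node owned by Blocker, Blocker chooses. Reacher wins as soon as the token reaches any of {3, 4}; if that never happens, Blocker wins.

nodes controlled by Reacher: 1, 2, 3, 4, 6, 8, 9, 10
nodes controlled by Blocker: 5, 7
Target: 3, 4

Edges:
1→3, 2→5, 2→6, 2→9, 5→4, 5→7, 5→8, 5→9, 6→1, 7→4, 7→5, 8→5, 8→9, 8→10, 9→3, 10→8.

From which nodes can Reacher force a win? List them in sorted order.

A0 = {3, 4}
A1: add {1, 9} — 1 (Reacher) has 1→3; 9 (Reacher) has 9→3.
A2: add {2, 6, 8} — 2 (Reacher) has 2→9; 6 (Reacher) has 6→1; 8 (Reacher) has 8→9.
A3: add {10} — 10 (Reacher) has 10→8.
A4 = A3; e.g. 5 (Blocker) can still go to 7. Fixed point.
Reacher's winning region = {1, 2, 3, 4, 6, 8, 9, 10}.

1, 2, 3, 4, 6, 8, 9, 10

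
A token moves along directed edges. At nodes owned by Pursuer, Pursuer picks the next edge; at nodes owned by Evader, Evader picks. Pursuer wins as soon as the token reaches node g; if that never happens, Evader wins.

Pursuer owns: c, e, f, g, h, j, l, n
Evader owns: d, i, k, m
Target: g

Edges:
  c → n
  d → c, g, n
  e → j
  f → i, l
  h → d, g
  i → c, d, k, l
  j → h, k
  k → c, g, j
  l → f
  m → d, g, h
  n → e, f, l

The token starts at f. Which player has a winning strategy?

Evader

A0 = {g}
A1: add {h} — h (Pursuer) has h→g.
A2: add {j} — j (Pursuer) has j→h.
A3: add {e} — e (Pursuer) has e→j.
A4: add {n} — n (Pursuer) has n→e.
A5: add {c} — c (Pursuer) has c→n.
A6: add {d, k} — d (Evader): all of {c, g, n} already in; k (Evader): all of {c, g, j} already in.
A7: add {m} — m (Evader): all of {d, g, h} already in.
A8 = A7; e.g. f (Pursuer) has no edge into A7. Fixed point.
f never enters the attractor, so Evader can avoid the target forever.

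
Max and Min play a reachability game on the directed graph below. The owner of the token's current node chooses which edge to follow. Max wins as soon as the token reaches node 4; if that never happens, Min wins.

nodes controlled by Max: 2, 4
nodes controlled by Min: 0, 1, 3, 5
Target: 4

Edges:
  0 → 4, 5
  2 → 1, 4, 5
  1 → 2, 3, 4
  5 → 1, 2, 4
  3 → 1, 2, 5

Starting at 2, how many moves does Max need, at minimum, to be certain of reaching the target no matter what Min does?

1

A0 = {4}
A1: add {2} — 2 (Max) has 2→4.
A2 = A1; e.g. 0 (Min) can still go to 5. Fixed point.
2 enters the attractor at level 1, so Max can force the target in 1 move from there.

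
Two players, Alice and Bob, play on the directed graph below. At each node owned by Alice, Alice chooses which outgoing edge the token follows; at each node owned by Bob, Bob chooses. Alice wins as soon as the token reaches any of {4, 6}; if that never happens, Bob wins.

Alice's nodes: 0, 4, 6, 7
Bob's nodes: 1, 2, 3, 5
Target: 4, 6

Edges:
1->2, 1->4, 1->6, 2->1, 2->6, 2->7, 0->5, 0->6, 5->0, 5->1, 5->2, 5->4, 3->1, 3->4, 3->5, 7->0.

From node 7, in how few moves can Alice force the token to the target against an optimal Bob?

A0 = {4, 6}
A1: add {0} — 0 (Alice) has 0→6.
A2: add {7} — 7 (Alice) has 7→0.
A3 = A2; e.g. 1 (Bob) can still go to 2. Fixed point.
7 enters the attractor at level 2, so Alice can force the target in 2 moves from there.

2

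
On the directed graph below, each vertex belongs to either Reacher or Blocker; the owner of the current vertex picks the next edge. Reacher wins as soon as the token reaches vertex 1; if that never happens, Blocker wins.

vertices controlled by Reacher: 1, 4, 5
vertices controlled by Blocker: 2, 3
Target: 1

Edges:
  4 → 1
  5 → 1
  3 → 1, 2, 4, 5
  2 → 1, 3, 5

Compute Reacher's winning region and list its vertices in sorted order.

1, 4, 5

A0 = {1}
A1: add {4, 5} — 4 (Reacher) has 4→1; 5 (Reacher) has 5→1.
A2 = A1; e.g. 2 (Blocker) can still go to 3. Fixed point.
Reacher's winning region = {1, 4, 5}.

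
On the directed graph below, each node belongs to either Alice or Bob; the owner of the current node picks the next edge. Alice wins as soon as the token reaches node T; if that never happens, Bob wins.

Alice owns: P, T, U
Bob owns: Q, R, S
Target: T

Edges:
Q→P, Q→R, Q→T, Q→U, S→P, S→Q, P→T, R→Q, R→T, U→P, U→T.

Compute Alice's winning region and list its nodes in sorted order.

A0 = {T}
A1: add {P, U} — P (Alice) has P→T; U (Alice) has U→T.
A2 = A1; e.g. Q (Bob) can still go to R. Fixed point.
Alice's winning region = {P, T, U}.

P, T, U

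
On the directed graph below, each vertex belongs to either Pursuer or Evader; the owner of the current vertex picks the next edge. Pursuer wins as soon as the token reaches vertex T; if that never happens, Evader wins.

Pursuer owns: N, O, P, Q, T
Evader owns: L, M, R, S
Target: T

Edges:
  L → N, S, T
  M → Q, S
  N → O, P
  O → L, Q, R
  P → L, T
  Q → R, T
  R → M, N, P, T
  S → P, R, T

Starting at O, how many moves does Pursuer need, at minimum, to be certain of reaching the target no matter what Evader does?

A0 = {T}
A1: add {P, Q} — P (Pursuer) has P→T; Q (Pursuer) has Q→T.
A2: add {N, O} — N (Pursuer) has N→P; O (Pursuer) has O→Q.
A3 = A2; e.g. L (Evader) can still go to S. Fixed point.
O enters the attractor at level 2, so Pursuer can force the target in 2 moves from there.

2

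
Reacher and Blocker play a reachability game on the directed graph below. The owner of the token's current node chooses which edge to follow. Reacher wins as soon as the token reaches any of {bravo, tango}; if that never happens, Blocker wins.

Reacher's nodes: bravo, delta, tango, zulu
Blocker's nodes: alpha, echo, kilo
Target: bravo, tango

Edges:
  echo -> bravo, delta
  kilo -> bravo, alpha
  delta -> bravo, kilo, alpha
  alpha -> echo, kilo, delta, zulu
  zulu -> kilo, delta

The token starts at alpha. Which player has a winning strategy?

Blocker

A0 = {bravo, tango}
A1: add {delta} — delta (Reacher) has delta→bravo.
A2: add {echo, zulu} — echo (Blocker): all of {bravo, delta} already in; zulu (Reacher) has zulu→delta.
A3 = A2; e.g. kilo (Blocker) can still go to alpha. Fixed point.
alpha never enters the attractor, so Blocker can avoid the target forever.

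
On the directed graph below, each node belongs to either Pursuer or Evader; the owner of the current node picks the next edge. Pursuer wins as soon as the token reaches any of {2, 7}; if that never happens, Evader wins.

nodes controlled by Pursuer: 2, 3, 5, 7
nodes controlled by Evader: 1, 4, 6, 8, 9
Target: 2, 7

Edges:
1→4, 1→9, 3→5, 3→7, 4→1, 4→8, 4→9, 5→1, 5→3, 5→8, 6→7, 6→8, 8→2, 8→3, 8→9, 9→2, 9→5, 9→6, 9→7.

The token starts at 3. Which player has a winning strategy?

A0 = {2, 7}
A1: add {3} — 3 (Pursuer) has 3→7.
3 ∈ A1, so Pursuer can force the target.

Pursuer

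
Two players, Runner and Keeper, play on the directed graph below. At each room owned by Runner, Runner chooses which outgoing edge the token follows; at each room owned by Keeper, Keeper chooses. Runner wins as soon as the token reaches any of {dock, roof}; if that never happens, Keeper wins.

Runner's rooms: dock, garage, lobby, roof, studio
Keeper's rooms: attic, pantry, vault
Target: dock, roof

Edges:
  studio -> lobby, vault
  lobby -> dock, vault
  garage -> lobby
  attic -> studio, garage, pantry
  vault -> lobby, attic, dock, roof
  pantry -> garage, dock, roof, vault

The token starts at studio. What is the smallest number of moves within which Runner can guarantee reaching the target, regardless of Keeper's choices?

A0 = {dock, roof}
A1: add {lobby} — lobby (Runner) has lobby→dock.
A2: add {garage, studio} — studio (Runner) has studio→lobby; garage (Runner) has garage→lobby.
A3 = A2; e.g. attic (Keeper) can still go to pantry. Fixed point.
studio enters the attractor at level 2, so Runner can force the target in 2 moves from there.

2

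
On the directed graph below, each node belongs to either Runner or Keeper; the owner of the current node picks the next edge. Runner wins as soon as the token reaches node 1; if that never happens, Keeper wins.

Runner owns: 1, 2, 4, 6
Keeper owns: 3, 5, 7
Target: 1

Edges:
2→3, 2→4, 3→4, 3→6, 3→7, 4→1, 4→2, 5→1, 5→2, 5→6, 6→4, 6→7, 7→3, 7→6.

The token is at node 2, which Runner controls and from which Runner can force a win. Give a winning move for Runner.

A0 = {1}
A1: add {4} — 4 (Runner) has 4→1.
A2: add {2, 6} — 2 (Runner) has 2→4; 6 (Runner) has 6→4.
A3: add {5} — 5 (Keeper): all of {1, 2, 6} already in.
A4 = A3; e.g. 3 (Keeper) can still go to 7. Fixed point.
From 2, successor 4 is in the attractor (rank 1); the other successor 3 is not.

4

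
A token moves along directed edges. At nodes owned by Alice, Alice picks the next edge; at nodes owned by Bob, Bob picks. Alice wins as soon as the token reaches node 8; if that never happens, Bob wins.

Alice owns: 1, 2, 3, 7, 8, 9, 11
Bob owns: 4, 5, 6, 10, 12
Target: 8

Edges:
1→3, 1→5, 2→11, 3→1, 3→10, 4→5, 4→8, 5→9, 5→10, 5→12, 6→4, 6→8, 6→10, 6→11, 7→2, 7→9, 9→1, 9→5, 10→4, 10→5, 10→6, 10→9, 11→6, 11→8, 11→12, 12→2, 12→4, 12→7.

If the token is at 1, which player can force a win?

A0 = {8}
A1: add {11} — 11 (Alice) has 11→8.
A2: add {2} — 2 (Alice) has 2→11.
A3: add {7} — 7 (Alice) has 7→2.
A4 = A3; e.g. 1 (Alice) has no edge into A3. Fixed point.
1 never enters the attractor, so Bob can avoid the target forever.

Bob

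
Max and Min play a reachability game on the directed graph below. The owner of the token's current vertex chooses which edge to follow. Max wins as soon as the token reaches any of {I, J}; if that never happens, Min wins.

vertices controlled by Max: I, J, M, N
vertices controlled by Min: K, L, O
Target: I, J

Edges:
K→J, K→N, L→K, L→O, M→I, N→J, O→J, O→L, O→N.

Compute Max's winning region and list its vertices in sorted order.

I, J, K, M, N

A0 = {I, J}
A1: add {M, N} — M (Max) has M→I; N (Max) has N→J.
A2: add {K} — K (Min): all of {J, N} already in.
A3 = A2; e.g. L (Min) can still go to O. Fixed point.
Max's winning region = {I, J, K, M, N}.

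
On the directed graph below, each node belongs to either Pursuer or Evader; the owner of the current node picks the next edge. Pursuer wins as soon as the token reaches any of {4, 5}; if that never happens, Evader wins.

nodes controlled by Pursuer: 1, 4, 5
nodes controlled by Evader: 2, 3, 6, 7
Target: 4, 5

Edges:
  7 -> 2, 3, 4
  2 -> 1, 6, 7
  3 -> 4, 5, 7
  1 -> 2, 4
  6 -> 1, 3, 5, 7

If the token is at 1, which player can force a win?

Pursuer

A0 = {4, 5}
A1: add {1} — 1 (Pursuer) has 1→4.
A2 = A1; e.g. 2 (Evader) can still go to 6. Fixed point.
1 ∈ A1, so Pursuer can force the target.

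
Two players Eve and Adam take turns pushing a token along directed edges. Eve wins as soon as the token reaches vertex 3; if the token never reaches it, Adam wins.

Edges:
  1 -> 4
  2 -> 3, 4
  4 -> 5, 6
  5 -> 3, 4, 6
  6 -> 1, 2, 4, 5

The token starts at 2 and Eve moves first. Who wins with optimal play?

Track states (vertex, player-to-move).
A0 = {(3,Eve), (3,Adam)}
A1: add {(2,Eve), (5,Eve)}.
(2,Eve) ∈ A1 ⇒ Eve forces the target.

Eve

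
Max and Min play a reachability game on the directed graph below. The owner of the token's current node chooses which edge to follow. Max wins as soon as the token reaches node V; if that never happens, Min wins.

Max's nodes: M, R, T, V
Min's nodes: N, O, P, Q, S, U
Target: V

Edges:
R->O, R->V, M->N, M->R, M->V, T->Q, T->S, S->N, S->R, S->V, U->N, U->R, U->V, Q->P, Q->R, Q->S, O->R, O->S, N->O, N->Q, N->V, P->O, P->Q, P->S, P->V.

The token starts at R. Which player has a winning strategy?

A0 = {V}
A1: add {M, R} — M (Max) has M→V; R (Max) has R→V.
A2 = A1; e.g. N (Min) can still go to O. Fixed point.
R ∈ A1, so Max can force the target.

Max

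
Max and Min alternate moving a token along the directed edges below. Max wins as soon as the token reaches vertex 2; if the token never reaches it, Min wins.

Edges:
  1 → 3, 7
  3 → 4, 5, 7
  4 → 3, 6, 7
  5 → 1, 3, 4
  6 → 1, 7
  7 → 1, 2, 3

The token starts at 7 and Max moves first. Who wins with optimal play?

Max

Track states (vertex, player-to-move).
A0 = {(2,Max), (2,Min)}
A1: add {(7,Max)}.
(7,Max) ∈ A1 ⇒ Max forces the target.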